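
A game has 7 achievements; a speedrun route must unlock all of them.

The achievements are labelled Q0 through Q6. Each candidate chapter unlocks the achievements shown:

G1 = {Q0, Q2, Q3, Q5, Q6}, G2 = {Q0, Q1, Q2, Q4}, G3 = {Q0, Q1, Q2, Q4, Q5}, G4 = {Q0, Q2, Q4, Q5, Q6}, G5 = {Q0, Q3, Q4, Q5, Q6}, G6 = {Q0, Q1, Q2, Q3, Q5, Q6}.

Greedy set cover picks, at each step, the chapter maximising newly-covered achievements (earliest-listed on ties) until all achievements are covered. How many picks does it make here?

2

Greedy: pick G6 (covers 6 new) → pick G2 (covers 1 new). Total picks: 2.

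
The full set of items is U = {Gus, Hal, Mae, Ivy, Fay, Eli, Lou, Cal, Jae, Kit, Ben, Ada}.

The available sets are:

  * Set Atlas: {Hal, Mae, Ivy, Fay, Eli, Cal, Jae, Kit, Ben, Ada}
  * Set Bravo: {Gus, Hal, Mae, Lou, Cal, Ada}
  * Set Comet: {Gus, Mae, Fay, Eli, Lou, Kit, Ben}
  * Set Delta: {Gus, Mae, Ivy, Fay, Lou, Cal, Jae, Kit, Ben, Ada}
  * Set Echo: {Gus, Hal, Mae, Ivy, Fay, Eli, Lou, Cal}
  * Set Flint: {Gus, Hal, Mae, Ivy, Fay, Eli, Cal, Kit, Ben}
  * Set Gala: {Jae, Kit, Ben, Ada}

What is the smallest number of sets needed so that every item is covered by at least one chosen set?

2

Delta and Echo together: Delta ∪ Echo = {Gus, Hal, Mae, Ivy, Fay, Eli, Lou, Cal, Jae, Kit, Ben, Ada} — every item is covered.
No single set has all 12 items (the largest, Atlas, has 10), so 2 is optimal.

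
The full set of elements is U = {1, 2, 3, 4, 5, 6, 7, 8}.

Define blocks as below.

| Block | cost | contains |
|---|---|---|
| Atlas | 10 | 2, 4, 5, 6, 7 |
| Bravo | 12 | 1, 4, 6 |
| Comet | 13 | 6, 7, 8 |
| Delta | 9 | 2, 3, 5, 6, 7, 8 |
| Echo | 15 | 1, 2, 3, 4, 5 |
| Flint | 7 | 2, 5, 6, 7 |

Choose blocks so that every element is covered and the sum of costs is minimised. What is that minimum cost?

Bravo, Delta together cover every element (Bravo ∪ Delta = {1, 2, 3, 4, 5, 6, 7, 8}); total cost 12 + 9 = 21.
No covering selection has total cost below 21.

21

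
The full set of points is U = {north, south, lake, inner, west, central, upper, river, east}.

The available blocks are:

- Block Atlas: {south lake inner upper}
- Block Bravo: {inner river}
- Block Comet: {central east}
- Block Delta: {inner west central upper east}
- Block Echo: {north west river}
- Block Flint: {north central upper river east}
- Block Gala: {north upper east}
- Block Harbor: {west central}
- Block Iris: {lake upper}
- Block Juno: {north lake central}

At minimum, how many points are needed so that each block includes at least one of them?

Take H = {central, upper, river}. Each listed block contains at least one of these, so H is a hitting set of size 3.
The blocks Bravo, Comet, Iris are pairwise disjoint, so any hitting set needs a separate point for each — at least 3. Hence 3 is optimal.

3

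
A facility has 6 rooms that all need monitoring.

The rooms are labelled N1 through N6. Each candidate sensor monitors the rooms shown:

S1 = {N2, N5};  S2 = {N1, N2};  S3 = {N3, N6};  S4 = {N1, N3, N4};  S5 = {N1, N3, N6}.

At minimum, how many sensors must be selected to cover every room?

Take {S1, S3, S4}. Their union is {N1, N2, N3, N4, N5, N6}, which is all 6 rooms.
Only S4 contains N4, so S4 is forced; the remaining 3 rooms need at least 2 more sensors (each remaining sensor adds at most 2) — so at least 3 sensors are needed, and 3 is optimal.

3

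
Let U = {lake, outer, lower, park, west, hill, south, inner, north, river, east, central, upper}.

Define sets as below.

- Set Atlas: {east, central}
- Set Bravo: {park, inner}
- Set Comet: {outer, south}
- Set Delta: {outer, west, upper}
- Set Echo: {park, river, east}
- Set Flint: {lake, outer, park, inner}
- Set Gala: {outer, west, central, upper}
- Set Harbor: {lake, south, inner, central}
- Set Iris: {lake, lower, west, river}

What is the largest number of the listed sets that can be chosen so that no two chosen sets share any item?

Atlas, Bravo, Comet, Iris are pairwise disjoint (Atlas={east,central}; Bravo={park,inner}; Comet={outer,south}; Iris={lake,lower,west,river}).
Every remaining set overlaps one of these, and no 5 of the listed sets are pairwise disjoint, so 4 is the maximum.

4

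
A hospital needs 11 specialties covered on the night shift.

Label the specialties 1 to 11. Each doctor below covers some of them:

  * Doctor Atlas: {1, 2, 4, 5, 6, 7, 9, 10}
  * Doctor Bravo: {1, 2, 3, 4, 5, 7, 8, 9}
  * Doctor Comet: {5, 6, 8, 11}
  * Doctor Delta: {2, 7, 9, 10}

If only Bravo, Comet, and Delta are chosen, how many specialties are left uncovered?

Union of Bravo, Comet, Delta = {1, 2, 3, 4, 5, 6, 7, 8, 9, 10, 11} — that's every specialty, so 0 are uncovered.

0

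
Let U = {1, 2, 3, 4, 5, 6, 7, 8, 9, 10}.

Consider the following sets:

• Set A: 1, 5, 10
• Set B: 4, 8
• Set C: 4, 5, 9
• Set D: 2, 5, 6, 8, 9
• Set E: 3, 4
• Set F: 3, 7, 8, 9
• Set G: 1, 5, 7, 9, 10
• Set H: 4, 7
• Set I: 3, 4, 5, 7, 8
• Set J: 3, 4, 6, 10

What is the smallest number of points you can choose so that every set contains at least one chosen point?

3

T = {4, 9, 10} meets every set (each contains at least one member of T), and |T| = 3.
No choice of 2 points meets every set, so 3 is the minimum.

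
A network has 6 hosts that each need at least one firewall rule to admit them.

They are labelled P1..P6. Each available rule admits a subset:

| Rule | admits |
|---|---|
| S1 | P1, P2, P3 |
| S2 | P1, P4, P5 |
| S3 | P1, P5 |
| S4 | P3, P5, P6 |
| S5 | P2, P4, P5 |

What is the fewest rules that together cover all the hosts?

Take {S2, S4, S5}. Their union is {P1, P2, P3, P4, P5, P6}, which is all 6 hosts.
Only S4 contains P6, so S4 is forced; the remaining 3 hosts need at least 2 more rules (each remaining rule adds at most 2) — so at least 3 rules are needed, and 3 is optimal.

3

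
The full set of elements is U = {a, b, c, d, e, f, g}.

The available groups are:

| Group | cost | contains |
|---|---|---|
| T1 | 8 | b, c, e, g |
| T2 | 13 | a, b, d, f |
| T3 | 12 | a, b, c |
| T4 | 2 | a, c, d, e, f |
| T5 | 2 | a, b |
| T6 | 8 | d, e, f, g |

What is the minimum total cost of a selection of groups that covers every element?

10

T1, T4 together cover every element (T1 ∪ T4 = {a, b, c, d, e, f, g}); total cost 8 + 2 = 10.
The greedy pick T4, T5, T1 costs 12; no covering selection beats 10.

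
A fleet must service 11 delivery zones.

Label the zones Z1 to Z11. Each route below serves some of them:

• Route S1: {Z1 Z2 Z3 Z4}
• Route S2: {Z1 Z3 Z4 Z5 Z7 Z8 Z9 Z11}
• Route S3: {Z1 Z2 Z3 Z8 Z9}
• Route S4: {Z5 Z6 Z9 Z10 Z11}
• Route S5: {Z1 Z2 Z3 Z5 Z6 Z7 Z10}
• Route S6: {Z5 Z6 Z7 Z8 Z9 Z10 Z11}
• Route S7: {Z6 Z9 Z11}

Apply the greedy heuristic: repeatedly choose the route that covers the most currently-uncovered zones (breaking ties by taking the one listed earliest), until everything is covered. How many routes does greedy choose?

2

Greedy: pick S2 (covers 8 new) → pick S5 (covers 3 new). Total picks: 2.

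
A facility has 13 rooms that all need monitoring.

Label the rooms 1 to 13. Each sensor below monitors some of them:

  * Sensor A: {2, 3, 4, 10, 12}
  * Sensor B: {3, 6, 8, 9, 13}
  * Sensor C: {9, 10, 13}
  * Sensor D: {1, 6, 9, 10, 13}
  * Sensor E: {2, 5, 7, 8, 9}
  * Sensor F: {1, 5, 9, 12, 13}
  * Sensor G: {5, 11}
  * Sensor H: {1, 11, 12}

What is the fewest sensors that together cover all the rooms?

4

Take {A, D, E, G}. Their union is {1, 2, 3, 4, 5, 6, 7, 8, 9, 10, 11, 12, 13}, which is all 13 rooms.
No 3 of the 8 sensors cover everything (all 56 combinations miss at least one room), so 4 is optimal.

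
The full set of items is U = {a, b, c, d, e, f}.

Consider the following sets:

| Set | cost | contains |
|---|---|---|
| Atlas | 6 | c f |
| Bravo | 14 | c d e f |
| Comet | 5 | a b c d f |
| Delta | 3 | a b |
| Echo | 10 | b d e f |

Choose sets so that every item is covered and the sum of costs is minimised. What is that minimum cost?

15

Comet, Echo together cover every item (Comet ∪ Echo = {a, b, c, d, e, f}); total cost 5 + 10 = 15.
No covering selection has total cost below 15.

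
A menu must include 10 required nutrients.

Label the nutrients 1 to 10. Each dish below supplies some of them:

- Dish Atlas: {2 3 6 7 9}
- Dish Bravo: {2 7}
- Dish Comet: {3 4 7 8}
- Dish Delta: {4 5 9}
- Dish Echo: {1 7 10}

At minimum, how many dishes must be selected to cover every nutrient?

4

Atlas and Comet and Delta and Echo together: Atlas ∪ Comet ∪ Delta ∪ Echo = {1, 2, 3, 4, 5, 6, 7, 8, 9, 10} — every nutrient is covered.
Only Atlas contains 6, so Atlas is forced; the remaining 5 nutrients need at least 3 more dishes (each remaining dish adds at most 2) — so at least 4 dishes are needed, and 4 is optimal.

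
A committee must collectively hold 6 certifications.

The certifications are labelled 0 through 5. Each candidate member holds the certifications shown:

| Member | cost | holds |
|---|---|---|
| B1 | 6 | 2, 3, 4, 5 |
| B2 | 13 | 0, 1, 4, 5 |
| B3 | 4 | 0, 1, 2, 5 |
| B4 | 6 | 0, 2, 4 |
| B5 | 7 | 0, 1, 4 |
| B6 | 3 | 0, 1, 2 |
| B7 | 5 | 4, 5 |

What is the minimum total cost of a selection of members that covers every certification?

9

B1, B6 together cover every certification (B1 ∪ B6 = {0, 1, 2, 3, 4, 5}); total cost 6 + 3 = 9.
The greedy pick B3, B1 costs 10; no covering selection beats 9.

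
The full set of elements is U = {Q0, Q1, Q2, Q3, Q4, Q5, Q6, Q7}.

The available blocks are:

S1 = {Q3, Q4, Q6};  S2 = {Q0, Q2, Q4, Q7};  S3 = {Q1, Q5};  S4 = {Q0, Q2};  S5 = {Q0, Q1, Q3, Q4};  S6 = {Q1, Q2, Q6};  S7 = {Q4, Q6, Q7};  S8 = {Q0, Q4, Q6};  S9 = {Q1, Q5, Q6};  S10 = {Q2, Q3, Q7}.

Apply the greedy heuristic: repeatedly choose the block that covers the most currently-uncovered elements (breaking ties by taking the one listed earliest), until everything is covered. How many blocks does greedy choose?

3

Greedy: pick S2 (covers 4 new) → pick S9 (covers 3 new) → pick S1 (covers 1 new). Total picks: 3.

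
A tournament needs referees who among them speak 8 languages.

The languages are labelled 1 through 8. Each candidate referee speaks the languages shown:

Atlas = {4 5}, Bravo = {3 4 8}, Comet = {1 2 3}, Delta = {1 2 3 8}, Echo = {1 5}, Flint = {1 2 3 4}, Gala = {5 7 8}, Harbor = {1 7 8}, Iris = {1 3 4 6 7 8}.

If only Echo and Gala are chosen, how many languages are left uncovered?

4

Union of Echo, Gala = {1, 5, 7, 8}.
Not covered: 2, 3, 4, 6 — 4 languages.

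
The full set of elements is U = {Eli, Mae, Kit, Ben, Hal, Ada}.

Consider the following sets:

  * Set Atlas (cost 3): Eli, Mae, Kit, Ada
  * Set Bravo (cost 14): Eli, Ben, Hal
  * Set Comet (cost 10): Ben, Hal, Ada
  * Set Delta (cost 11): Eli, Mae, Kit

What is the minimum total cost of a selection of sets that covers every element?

Atlas, Comet together cover every element (Atlas ∪ Comet = {Eli, Mae, Kit, Ben, Hal, Ada}); total cost 3 + 10 = 13.
No covering selection has total cost below 13.

13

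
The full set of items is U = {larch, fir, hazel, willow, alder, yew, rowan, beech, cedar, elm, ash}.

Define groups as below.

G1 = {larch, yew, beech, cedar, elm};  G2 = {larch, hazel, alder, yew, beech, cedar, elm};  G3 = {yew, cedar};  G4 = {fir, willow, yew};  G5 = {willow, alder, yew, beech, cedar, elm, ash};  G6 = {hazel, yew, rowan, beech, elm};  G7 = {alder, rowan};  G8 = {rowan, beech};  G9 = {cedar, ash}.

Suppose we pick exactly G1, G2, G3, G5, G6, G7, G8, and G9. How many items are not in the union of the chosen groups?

1

Union of G1, G2, G3, G5, G6, G7, G8, G9 = {larch, hazel, willow, alder, yew, rowan, beech, cedar, elm, ash}.
Not covered: fir — 1 item.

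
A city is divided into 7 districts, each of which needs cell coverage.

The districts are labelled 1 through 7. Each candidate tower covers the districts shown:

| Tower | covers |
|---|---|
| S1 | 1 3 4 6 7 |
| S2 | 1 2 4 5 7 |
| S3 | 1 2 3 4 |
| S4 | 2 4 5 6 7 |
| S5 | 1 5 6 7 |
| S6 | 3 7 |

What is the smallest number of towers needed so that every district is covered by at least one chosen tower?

S1 and S2 together: S1 ∪ S2 = {1, 2, 3, 4, 5, 6, 7} — every district is covered.
No single tower has all 7 districts (the largest, S1, has 5), so 2 is optimal.

2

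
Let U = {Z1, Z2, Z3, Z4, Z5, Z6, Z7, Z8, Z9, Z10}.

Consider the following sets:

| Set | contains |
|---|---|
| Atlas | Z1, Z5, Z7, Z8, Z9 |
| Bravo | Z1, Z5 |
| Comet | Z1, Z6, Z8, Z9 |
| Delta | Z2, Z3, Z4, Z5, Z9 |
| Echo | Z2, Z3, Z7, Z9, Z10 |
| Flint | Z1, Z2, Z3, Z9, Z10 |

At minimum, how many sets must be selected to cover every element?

Comet, Delta, and Echo cover everything between them: the union {Z1, Z2, Z3, Z4, Z5, Z6, Z7, Z8, Z9, Z10} is all of U.
Only Delta contains Z4, so Delta is forced; the remaining 5 elements need at least 2 more sets (each remaining set adds at most 3) — so at least 3 sets are needed, and 3 is optimal.

3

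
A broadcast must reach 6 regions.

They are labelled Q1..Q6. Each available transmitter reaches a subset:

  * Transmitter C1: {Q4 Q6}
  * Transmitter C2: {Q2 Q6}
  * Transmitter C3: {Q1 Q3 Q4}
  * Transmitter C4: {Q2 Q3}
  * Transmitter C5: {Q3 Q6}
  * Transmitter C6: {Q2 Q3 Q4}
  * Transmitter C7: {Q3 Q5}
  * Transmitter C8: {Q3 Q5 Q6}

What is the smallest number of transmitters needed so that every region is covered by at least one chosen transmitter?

3

Take {C3, C4, C8}. Their union is {Q1, Q2, Q3, Q4, Q5, Q6}, which is all 6 regions.
Only C3 contains Q1, so C3 is forced; the remaining 3 regions need at least 2 more transmitters (each remaining transmitter adds at most 2) — so at least 3 transmitters are needed, and 3 is optimal.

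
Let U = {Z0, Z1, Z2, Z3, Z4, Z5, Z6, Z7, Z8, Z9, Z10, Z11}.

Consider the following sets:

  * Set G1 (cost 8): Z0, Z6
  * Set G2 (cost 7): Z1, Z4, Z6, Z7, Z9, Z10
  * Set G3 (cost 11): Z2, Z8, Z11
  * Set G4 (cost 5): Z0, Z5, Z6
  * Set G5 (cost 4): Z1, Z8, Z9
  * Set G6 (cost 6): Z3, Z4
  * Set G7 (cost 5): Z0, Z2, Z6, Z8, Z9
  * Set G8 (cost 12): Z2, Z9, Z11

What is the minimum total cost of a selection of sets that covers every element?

G2, G3, G4, G6 together cover every element (G2 ∪ G3 ∪ G4 ∪ G6 = {Z0, Z1, Z2, Z3, Z4, Z5, Z6, Z7, Z8, Z9, Z10, Z11}); total cost 7 + 11 + 5 + 6 = 29.
The greedy pick G7, G2, G4, G6, G3 costs 34; no covering selection beats 29.

29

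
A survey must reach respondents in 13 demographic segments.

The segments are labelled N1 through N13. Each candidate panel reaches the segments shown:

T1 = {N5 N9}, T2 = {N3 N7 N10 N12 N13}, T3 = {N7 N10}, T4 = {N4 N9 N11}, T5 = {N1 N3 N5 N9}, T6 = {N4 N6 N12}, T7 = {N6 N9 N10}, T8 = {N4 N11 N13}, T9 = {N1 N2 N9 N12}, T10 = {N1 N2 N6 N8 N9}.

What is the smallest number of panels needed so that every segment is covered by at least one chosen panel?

4

T2 and T5 and T8 and T10 together: T2 ∪ T5 ∪ T8 ∪ T10 = {N1, N2, N3, N4, N5, N6, N7, N8, N9, N10, N11, N12, N13} — every segment is covered.
No 3 of the 10 panels cover everything (all 120 combinations miss at least one segment), so 4 is optimal.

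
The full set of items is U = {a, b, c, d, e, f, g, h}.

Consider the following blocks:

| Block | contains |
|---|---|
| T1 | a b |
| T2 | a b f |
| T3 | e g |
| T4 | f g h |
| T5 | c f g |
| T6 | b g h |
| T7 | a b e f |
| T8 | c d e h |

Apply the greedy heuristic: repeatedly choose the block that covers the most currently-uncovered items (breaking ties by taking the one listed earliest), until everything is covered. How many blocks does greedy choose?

3

Greedy: pick T7 (covers 4 new) → pick T8 (covers 3 new) → pick T3 (covers 1 new). Total picks: 3.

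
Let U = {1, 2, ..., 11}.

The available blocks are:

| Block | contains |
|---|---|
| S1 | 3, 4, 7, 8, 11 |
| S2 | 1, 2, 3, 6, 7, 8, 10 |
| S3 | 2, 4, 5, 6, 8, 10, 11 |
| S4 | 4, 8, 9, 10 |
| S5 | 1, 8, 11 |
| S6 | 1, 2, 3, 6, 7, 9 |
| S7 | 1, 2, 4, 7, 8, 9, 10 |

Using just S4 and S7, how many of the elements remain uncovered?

Union of S4, S7 = {1, 2, 4, 7, 8, 9, 10}.
Not covered: 3, 5, 6, 11 — 4 elements.

4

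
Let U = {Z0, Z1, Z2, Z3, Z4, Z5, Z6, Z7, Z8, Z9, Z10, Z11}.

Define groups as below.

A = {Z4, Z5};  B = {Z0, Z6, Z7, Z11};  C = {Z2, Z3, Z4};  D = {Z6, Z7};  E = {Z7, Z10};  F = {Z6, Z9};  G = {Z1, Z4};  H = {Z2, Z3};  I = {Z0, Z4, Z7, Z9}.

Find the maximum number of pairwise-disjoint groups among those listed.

4

A, E, F, H are pairwise disjoint (A={Z4,Z5}; E={Z7,Z10}; F={Z6,Z9}; H={Z2,Z3}).
Every remaining group overlaps one of these, and no 5 of the listed groups are pairwise disjoint, so 4 is the maximum.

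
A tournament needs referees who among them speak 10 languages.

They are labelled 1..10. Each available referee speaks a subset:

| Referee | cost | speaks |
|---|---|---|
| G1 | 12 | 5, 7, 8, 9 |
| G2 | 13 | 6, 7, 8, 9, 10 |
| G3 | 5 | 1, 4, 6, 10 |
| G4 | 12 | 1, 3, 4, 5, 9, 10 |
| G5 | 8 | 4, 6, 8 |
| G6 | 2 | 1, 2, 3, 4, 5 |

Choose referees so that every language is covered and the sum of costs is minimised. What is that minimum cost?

15

G2, G6 together cover every language (G2 ∪ G6 = {1, 2, 3, 4, 5, 6, 7, 8, 9, 10}); total cost 13 + 2 = 15.
The greedy pick G6, G3, G1 costs 19; no covering selection beats 15.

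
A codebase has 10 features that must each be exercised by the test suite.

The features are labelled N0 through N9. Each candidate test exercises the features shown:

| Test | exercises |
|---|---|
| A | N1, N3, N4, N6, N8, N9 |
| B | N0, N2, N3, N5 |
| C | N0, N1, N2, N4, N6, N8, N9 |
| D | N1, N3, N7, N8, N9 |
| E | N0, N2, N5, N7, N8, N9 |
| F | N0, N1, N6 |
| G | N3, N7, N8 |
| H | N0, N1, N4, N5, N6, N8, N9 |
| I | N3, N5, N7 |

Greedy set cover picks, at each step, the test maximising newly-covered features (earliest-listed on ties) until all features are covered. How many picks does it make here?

2

Greedy: pick C (covers 7 new) → pick I (covers 3 new). Total picks: 2.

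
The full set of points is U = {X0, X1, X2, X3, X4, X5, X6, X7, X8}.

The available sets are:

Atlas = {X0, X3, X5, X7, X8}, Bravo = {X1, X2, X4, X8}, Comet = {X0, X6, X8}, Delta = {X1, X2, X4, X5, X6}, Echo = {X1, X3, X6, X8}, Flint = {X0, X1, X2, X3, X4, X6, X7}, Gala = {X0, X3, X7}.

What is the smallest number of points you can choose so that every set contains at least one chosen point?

2

The 2 points {X0, X1} hit every set.
The sets Delta, Gala are pairwise disjoint, so any hitting set needs a separate point for each — at least 2. Hence 2 is optimal.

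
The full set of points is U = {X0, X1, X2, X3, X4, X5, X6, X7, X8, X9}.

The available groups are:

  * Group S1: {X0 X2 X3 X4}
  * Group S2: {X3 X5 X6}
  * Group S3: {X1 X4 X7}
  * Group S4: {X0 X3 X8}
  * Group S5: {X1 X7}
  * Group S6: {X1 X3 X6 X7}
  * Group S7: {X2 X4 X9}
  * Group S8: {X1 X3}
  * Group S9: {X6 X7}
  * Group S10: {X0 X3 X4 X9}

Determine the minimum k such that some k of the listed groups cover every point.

S2 and S3 and S4 and S7 together: S2 ∪ S3 ∪ S4 ∪ S7 = {X0, X1, X2, X3, X4, X5, X6, X7, X8, X9} — every point is covered.
Only S2 contains X5, so S2 is forced; the remaining 7 points need at least 3 more groups (each remaining group adds at most 3) — so at least 4 groups are needed, and 4 is optimal.

4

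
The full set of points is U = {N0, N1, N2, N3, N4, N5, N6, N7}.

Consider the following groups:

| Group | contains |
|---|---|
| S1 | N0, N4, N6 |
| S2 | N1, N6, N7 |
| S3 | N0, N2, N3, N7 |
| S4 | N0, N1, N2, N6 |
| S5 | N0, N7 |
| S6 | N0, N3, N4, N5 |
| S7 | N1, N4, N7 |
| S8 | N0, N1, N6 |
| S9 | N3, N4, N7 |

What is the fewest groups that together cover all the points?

3

S2, S3, and S6 cover everything between them: the union {N0, N1, N2, N3, N4, N5, N6, N7} is all of U.
Only S6 contains N5, so S6 is forced; the remaining 4 points need at least 2 more groups (each remaining group adds at most 3) — so at least 3 groups are needed, and 3 is optimal.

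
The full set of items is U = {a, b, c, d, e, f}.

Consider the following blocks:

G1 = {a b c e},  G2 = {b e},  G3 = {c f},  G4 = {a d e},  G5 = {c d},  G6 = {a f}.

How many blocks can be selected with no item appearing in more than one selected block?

3

G2, G5, G6 are pairwise disjoint (G2={b,e}; G5={c,d}; G6={a,f}).
Every remaining block overlaps one of these, and no 4 of the listed blocks are pairwise disjoint, so 3 is the maximum.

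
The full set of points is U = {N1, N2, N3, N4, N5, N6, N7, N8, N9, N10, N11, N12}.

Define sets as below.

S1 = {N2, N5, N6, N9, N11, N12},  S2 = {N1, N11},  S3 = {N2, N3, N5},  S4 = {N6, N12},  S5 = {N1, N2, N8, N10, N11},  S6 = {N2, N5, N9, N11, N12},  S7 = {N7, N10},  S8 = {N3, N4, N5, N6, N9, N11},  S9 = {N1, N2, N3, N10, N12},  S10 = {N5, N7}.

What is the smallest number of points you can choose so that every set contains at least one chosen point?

The 4 points {N1, N5, N6, N10} hit every set.
The sets S2, S3, S4, S7 are pairwise disjoint, so any hitting set needs a separate point for each — at least 4. Hence 4 is optimal.

4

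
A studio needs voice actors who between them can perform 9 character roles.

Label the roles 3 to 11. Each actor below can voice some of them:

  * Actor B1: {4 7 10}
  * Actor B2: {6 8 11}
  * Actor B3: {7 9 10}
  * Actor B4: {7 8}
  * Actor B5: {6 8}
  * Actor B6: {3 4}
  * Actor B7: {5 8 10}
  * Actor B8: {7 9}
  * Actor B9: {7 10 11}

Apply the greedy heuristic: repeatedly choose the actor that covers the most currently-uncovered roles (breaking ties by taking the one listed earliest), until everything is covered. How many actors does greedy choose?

Greedy: pick B1 (covers 3 new) → pick B2 (covers 3 new) → pick B3 (covers 1 new) → pick B6 (covers 1 new) → pick B7 (covers 1 new). Total picks: 5.
(The true minimum cover uses only 4 actors, so greedy is not optimal here.)

5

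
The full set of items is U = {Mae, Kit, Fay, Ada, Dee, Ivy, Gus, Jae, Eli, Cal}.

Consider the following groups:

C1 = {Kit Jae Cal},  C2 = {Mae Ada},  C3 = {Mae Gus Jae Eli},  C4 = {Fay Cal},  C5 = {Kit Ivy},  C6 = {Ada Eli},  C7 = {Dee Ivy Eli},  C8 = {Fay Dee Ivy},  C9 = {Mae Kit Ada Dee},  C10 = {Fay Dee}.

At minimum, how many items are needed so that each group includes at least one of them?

Take H = {Mae, Kit, Fay, Eli}. Each listed group contains at least one of these, so H is a hitting set of size 4.
No choice of 3 items meets every group, so 4 is the minimum.

4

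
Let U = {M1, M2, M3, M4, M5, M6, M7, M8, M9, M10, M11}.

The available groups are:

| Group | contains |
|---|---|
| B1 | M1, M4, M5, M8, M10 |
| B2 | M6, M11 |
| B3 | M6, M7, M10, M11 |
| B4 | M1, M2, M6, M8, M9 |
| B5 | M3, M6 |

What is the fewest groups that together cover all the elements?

Take {B1, B3, B4, B5}. Their union is {M1, M2, M3, M4, M5, M6, M7, M8, M9, M10, M11}, which is all 11 elements.
No 3 of the 5 groups cover everything (all 10 combinations miss at least one element), so 4 is optimal.

4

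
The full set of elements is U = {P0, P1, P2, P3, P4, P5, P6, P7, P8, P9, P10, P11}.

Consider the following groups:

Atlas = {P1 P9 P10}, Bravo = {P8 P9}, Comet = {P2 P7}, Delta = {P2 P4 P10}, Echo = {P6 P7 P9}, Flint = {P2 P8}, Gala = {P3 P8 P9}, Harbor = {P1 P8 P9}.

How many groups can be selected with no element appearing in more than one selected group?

Atlas, Comet are pairwise disjoint (Atlas={P1,P9,P10}; Comet={P2,P7}).
Every remaining group overlaps one of these, and no 3 of the listed groups are pairwise disjoint, so 2 is the maximum.

2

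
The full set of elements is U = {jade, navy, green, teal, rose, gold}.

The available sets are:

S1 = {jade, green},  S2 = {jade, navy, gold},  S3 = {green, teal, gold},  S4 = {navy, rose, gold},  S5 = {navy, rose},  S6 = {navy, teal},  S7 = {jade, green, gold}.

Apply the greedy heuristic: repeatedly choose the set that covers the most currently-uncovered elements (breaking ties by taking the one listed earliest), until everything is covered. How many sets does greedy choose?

3

Greedy: pick S2 (covers 3 new) → pick S3 (covers 2 new) → pick S4 (covers 1 new). Total picks: 3.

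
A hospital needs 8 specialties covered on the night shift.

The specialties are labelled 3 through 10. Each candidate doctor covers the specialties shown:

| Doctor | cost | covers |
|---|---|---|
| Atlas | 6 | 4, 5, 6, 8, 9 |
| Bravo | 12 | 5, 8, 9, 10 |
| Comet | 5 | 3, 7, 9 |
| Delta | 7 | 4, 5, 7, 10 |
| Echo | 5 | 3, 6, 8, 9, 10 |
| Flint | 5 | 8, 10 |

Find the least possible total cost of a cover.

Delta, Echo together cover every specialty (Delta ∪ Echo = {3, 4, 5, 6, 7, 8, 9, 10}); total cost 7 + 5 = 12.
No covering selection has total cost below 12.

12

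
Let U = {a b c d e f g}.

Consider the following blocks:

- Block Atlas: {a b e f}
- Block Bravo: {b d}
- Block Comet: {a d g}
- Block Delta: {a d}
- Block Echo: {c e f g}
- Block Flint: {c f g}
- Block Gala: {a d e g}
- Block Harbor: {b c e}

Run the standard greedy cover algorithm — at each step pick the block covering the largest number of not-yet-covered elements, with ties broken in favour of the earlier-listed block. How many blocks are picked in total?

Greedy: pick Atlas (covers 4 new) → pick Comet (covers 2 new) → pick Echo (covers 1 new). Total picks: 3.

3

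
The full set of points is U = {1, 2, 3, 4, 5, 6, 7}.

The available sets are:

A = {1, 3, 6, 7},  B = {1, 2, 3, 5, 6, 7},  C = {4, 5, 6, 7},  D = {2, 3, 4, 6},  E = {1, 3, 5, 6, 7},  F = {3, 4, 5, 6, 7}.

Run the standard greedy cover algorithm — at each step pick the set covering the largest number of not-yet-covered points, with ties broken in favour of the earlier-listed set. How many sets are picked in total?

2

Greedy: pick B (covers 6 new) → pick C (covers 1 new). Total picks: 2.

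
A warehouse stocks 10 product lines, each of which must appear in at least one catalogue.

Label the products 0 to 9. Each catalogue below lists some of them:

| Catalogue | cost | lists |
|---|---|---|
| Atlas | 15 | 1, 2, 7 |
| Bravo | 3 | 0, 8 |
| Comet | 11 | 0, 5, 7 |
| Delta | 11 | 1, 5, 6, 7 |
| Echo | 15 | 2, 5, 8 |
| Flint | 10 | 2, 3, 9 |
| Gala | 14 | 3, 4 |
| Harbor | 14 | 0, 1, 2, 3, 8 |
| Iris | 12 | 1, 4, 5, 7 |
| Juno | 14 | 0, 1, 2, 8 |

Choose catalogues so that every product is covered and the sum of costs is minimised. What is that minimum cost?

Bravo, Delta, Flint, Iris together cover every product (Bravo ∪ Delta ∪ Flint ∪ Iris = {0, 1, 2, 3, 4, 5, 6, 7, 8, 9}); total cost 3 + 11 + 10 + 12 = 36.
No covering selection has total cost below 36.

36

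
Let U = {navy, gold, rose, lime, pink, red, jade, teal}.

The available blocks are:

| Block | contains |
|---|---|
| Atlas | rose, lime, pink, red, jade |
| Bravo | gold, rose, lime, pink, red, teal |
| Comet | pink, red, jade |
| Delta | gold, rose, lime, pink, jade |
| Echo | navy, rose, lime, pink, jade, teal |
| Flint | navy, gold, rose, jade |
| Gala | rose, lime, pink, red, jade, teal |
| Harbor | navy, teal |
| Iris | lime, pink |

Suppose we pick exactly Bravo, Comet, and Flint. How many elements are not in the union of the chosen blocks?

Union of Bravo, Comet, Flint = {navy, gold, rose, lime, pink, red, jade, teal} — that's every element, so 0 are uncovered.

0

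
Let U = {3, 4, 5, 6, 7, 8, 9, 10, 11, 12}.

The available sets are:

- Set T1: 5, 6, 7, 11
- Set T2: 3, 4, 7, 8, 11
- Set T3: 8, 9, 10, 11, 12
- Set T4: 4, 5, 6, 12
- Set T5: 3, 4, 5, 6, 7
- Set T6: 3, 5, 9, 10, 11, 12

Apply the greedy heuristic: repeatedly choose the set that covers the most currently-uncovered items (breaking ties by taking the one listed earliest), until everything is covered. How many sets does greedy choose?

Greedy: pick T6 (covers 6 new) → pick T2 (covers 3 new) → pick T1 (covers 1 new). Total picks: 3.
(The true minimum cover uses only 2 sets, so greedy is not optimal here.)

3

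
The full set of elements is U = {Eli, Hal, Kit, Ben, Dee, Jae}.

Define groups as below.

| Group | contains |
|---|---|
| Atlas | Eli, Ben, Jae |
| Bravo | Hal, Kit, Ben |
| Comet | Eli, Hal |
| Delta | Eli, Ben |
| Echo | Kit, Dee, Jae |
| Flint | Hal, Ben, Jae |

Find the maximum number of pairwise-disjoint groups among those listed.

2

Delta, Echo are pairwise disjoint (Delta={Eli,Ben}; Echo={Kit,Dee,Jae}).
Every remaining group overlaps one of these, and no 3 of the listed groups are pairwise disjoint, so 2 is the maximum.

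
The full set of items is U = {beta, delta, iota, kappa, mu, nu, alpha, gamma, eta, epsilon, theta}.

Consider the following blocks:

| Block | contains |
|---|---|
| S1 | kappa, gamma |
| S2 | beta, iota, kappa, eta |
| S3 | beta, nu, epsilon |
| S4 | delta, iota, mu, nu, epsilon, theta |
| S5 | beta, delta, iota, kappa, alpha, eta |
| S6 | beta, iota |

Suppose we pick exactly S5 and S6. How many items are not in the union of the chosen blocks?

Union of S5, S6 = {beta, delta, iota, kappa, alpha, eta}.
Not covered: mu, nu, gamma, epsilon, theta — 5 items.

5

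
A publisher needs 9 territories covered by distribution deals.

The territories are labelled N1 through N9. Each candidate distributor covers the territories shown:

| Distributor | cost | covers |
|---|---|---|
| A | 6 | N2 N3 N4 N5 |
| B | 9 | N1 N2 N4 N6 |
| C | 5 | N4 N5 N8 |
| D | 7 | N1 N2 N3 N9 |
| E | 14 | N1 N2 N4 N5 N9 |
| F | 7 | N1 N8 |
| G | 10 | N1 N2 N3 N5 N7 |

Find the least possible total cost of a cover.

B, C, D, G together cover every territory (B ∪ C ∪ D ∪ G = {N1, N2, N3, N4, N5, N6, N7, N8, N9}); total cost 9 + 5 + 7 + 10 = 31.
The greedy pick A, D, C, B, G costs 37; no covering selection beats 31.

31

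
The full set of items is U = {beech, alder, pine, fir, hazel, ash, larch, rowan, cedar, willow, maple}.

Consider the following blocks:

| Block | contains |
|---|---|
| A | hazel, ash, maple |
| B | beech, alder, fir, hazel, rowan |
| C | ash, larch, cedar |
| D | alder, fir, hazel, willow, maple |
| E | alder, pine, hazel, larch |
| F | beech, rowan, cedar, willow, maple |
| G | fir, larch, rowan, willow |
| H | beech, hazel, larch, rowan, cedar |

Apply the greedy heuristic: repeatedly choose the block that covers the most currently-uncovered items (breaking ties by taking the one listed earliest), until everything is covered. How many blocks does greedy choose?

4

Greedy: pick B (covers 5 new) → pick C (covers 3 new) → pick D (covers 2 new) → pick E (covers 1 new). Total picks: 4.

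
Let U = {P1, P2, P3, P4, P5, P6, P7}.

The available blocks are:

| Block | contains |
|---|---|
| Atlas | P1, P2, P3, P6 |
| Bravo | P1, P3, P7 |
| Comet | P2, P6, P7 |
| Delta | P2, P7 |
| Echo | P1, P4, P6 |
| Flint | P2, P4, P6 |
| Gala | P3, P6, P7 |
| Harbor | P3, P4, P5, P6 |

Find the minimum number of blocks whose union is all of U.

3

Atlas and Delta and Harbor together: Atlas ∪ Delta ∪ Harbor = {P1, P2, P3, P4, P5, P6, P7} — every item is covered.
Only Harbor contains P5, so Harbor is forced; the remaining 3 items need at least 2 more blocks (each remaining block adds at most 2) — so at least 3 blocks are needed, and 3 is optimal.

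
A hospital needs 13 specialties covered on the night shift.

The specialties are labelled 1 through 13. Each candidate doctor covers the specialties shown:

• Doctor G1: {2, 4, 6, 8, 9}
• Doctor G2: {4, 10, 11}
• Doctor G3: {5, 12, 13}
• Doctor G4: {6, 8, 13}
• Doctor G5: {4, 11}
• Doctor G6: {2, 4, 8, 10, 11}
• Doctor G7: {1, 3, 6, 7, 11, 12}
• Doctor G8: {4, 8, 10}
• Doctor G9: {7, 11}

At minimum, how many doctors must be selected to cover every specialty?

Take {G1, G3, G6, G7}. Their union is {1, 2, 3, 4, 5, 6, 7, 8, 9, 10, 11, 12, 13}, which is all 13 specialties.
No 3 of the 9 doctors cover everything (all 84 combinations miss at least one specialty), so 4 is optimal.

4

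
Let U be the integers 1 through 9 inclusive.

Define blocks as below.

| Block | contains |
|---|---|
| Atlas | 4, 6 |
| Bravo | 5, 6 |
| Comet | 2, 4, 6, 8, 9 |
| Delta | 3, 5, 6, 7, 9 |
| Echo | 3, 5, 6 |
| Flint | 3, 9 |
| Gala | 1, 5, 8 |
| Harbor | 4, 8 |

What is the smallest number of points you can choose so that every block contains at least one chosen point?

The 3 points {4, 5, 9} hit every block.
The blocks Bravo, Flint, Harbor are pairwise disjoint, so any hitting set needs a separate point for each — at least 3. Hence 3 is optimal.

3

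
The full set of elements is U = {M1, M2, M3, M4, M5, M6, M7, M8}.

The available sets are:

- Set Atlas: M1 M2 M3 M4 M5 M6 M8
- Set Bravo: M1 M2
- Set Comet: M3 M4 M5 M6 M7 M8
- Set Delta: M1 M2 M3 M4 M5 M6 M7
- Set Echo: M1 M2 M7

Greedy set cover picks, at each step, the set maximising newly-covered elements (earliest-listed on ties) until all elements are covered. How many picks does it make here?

2

Greedy: pick Atlas (covers 7 new) → pick Comet (covers 1 new). Total picks: 2.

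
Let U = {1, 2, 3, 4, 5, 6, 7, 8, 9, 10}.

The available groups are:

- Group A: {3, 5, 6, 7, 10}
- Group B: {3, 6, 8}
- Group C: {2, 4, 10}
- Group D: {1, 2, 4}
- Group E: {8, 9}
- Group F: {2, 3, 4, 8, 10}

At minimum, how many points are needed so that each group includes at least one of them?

Take H = {3, 4, 9}. Each listed group contains at least one of these, so H is a hitting set of size 3.
The groups A, D, E are pairwise disjoint, so any hitting set needs a separate point for each — at least 3. Hence 3 is optimal.

3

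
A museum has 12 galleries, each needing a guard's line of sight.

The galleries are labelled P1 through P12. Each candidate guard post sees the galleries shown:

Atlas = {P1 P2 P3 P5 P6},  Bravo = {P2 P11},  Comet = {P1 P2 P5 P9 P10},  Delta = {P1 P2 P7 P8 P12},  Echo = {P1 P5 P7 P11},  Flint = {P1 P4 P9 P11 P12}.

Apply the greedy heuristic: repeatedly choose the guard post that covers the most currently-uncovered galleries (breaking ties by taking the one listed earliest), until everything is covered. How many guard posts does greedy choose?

4

Greedy: pick Atlas (covers 5 new) → pick Flint (covers 4 new) → pick Delta (covers 2 new) → pick Comet (covers 1 new). Total picks: 4.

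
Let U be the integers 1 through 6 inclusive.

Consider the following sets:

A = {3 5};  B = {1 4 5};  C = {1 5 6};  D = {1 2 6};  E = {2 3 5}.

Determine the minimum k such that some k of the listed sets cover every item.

B, D, and E cover everything between them: the union {1, 2, 3, 4, 5, 6} is all of U.
Only B contains 4, so B is forced; the remaining 3 items need at least 2 more sets (each remaining set adds at most 2) — so at least 3 sets are needed, and 3 is optimal.

3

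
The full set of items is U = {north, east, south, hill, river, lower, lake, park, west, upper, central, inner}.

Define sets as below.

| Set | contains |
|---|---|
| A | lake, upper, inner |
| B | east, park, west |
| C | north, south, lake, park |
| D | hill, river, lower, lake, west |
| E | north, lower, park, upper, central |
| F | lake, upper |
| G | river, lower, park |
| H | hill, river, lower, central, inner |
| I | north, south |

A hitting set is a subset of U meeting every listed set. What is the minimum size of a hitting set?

4

Take T = {north, lower, lake, park}. Each listed set contains at least one of these, so T is a hitting set of size 4.
The sets B, F, H, I are pairwise disjoint, so any hitting set needs a separate item for each — at least 4. Hence 4 is optimal.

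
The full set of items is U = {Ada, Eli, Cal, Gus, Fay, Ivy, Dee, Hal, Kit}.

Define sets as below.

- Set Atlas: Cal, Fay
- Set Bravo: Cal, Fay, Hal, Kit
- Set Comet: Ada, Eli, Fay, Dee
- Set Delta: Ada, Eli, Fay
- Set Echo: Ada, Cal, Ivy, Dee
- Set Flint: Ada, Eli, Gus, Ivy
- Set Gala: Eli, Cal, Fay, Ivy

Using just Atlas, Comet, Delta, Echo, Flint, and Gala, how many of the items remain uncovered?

2

Union of Atlas, Comet, Delta, Echo, Flint, Gala = {Ada, Eli, Cal, Gus, Fay, Ivy, Dee}.
Not covered: Hal, Kit — 2 items.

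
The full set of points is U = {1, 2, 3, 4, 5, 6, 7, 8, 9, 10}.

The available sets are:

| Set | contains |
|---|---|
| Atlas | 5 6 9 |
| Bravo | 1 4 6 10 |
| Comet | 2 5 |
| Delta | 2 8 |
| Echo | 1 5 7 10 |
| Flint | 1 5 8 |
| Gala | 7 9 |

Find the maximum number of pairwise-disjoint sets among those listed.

Bravo, Delta, Gala are pairwise disjoint (Bravo={1,4,6,10}; Delta={2,8}; Gala={7,9}).
Every remaining set overlaps one of these, and no 4 of the listed sets are pairwise disjoint, so 3 is the maximum.

3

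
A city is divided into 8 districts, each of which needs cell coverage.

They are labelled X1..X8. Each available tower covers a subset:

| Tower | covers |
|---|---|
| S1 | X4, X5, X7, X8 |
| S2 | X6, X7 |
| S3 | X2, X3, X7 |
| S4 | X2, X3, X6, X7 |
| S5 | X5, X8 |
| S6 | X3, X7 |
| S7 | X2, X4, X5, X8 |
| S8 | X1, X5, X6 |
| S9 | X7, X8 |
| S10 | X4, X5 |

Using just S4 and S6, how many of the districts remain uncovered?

4

Union of S4, S6 = {X2, X3, X6, X7}.
Not covered: X1, X4, X5, X8 — 4 districts.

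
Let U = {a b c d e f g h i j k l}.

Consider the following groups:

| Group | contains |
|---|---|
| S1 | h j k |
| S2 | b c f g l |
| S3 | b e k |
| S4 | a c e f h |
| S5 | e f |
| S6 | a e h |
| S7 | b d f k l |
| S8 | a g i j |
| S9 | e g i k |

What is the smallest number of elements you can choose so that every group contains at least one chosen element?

The 3 elements {a, f, k} hit every group.
No choice of 2 elements meets every group, so 3 is the minimum.

3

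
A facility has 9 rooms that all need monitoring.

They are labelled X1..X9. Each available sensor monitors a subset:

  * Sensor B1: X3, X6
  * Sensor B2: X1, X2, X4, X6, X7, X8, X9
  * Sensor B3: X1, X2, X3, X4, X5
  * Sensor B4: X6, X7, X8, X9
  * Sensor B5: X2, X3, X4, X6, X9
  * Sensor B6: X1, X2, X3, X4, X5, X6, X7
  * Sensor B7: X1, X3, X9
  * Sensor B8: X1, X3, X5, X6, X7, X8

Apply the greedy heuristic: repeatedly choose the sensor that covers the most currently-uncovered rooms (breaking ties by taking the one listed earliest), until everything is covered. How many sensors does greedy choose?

2

Greedy: pick B2 (covers 7 new) → pick B3 (covers 2 new). Total picks: 2.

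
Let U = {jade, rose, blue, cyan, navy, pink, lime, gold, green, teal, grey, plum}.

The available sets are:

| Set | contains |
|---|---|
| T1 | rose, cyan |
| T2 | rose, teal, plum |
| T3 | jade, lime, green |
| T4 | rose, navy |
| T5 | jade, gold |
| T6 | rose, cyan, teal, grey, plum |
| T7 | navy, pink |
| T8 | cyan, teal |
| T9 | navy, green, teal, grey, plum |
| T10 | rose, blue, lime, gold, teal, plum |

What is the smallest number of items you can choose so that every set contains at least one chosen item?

Take H = {jade, rose, navy, teal}. Each listed set contains at least one of these, so H is a hitting set of size 4.
No choice of 3 items meets every set, so 4 is the minimum.

4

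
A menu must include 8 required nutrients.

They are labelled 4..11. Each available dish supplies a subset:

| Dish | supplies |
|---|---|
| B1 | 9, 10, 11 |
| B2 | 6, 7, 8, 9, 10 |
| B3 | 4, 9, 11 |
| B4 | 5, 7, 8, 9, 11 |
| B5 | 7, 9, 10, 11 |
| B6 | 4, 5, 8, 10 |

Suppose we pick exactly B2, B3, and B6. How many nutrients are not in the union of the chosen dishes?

Union of B2, B3, B6 = {4, 5, 6, 7, 8, 9, 10, 11} — that's every nutrient, so 0 are uncovered.

0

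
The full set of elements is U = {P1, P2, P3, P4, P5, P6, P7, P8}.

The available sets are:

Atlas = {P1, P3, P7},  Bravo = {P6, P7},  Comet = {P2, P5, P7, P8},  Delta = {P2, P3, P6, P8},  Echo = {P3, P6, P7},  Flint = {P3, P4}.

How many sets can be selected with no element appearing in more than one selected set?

2

Comet, Flint are pairwise disjoint (Comet={P2,P5,P7,P8}; Flint={P3,P4}).
Every remaining set overlaps one of these, and no 3 of the listed sets are pairwise disjoint, so 2 is the maximum.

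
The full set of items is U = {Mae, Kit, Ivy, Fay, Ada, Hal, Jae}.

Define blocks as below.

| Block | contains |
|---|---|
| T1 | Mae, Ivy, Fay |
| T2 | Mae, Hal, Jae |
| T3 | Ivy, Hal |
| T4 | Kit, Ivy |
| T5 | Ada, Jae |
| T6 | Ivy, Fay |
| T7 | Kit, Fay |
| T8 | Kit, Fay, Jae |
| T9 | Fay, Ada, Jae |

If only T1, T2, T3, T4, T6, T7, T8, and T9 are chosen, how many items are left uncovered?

Union of T1, T2, T3, T4, T6, T7, T8, T9 = {Mae, Kit, Ivy, Fay, Ada, Hal, Jae} — that's every item, so 0 are uncovered.

0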